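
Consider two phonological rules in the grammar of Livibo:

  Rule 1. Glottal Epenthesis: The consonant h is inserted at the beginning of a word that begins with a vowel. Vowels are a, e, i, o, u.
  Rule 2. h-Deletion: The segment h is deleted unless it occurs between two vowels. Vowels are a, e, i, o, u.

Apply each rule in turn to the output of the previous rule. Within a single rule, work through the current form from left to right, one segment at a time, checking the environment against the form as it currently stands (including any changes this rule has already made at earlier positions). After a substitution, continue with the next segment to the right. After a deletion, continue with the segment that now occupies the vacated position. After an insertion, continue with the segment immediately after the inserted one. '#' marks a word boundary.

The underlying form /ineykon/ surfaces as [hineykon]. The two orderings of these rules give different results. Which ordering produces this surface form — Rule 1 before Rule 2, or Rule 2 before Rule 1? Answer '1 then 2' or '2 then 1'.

Order 1 then 2:
  1 Glottal Epenthesis: [ineykon] → [hineykon]
  2 h-Deletion: [hineykon] → [ineykon]
  result: [ineykon]
Order 2 then 1:
  2 h-Deletion: no change — [ineykon]
  1 Glottal Epenthesis: [ineykon] → [hineykon]
  result: [hineykon]

2 then 1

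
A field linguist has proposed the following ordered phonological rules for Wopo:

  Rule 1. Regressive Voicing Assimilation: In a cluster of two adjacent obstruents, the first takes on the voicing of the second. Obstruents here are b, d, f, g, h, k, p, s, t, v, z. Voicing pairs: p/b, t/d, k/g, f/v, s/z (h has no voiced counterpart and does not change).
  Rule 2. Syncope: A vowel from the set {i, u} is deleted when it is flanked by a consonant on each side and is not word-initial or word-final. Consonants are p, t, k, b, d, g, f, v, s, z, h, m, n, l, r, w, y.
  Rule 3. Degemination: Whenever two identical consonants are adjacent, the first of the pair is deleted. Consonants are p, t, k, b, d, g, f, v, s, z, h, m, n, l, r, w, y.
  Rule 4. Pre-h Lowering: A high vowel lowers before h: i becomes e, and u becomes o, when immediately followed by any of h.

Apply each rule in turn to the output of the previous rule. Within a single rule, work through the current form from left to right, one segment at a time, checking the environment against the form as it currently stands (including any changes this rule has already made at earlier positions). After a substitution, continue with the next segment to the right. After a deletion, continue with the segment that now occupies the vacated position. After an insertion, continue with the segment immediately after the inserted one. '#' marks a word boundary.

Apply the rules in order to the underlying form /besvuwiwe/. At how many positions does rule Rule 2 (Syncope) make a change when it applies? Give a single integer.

2

Rule 1 Regressive Voicing Assimilation: [besvuwiwe] → [bezvuwiwe]
Rule 2 Syncope: [bezvuwiwe] → [bezvwwe]
Rule 3 Degemination: [bezvwwe] → [bezvwe]
Rule 4 Pre-h Lowering: no change — [bezvwe]
Rule Rule 2 changed 2 position(s).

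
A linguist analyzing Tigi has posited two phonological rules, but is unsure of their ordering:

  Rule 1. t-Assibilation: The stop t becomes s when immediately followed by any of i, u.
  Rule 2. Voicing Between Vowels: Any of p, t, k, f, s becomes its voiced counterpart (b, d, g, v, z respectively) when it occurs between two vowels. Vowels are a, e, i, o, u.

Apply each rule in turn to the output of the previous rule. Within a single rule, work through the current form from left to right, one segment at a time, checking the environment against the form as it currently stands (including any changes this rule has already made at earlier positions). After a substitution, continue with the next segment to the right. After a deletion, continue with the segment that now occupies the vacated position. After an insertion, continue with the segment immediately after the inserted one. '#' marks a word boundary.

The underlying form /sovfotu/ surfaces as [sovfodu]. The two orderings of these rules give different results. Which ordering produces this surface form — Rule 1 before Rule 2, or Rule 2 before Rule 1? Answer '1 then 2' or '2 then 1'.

Order 1 then 2:
  1 t-Assibilation: [sovfotu] → [sovfosu]
  2 Voicing Between Vowels: [sovfosu] → [sovfozu]
  result: [sovfozu]
Order 2 then 1:
  2 Voicing Between Vowels: [sovfotu] → [sovfodu]
  1 t-Assibilation: no change — [sovfodu]
  result: [sovfodu]

2 then 1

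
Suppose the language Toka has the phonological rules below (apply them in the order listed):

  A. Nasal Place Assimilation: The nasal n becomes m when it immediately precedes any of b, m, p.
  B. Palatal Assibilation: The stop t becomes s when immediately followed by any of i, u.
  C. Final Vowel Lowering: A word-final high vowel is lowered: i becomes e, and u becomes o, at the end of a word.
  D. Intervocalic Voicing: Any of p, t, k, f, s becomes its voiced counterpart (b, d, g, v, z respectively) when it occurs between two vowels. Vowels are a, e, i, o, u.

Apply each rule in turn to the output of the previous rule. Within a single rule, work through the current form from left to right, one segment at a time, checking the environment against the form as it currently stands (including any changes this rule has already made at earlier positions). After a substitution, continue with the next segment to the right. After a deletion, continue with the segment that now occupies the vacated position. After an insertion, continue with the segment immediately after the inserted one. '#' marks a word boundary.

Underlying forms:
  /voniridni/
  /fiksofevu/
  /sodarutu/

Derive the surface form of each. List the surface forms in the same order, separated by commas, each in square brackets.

[voniridne], [fiksovevo], [sodaruzo]

/voniridni/:
  A Nasal Place Assimilation: no change — [voniridni]
  B Palatal Assibilation: no change — [voniridni]
  C Final Vowel Lowering: [voniridni] → [voniridne]
  D Intervocalic Voicing: no change — [voniridne]
/fiksofevu/:
  A Nasal Place Assimilation: no change — [fiksofevu]
  B Palatal Assibilation: no change — [fiksofevu]
  C Final Vowel Lowering: [fiksofevu] → [fiksofevo]
  D Intervocalic Voicing: [fiksofevo] → [fiksovevo]
/sodarutu/:
  A Nasal Place Assimilation: no change — [sodarutu]
  B Palatal Assibilation: [sodarutu] → [sodarusu]
  C Final Vowel Lowering: [sodarusu] → [sodaruso]
  D Intervocalic Voicing: [sodaruso] → [sodaruzo]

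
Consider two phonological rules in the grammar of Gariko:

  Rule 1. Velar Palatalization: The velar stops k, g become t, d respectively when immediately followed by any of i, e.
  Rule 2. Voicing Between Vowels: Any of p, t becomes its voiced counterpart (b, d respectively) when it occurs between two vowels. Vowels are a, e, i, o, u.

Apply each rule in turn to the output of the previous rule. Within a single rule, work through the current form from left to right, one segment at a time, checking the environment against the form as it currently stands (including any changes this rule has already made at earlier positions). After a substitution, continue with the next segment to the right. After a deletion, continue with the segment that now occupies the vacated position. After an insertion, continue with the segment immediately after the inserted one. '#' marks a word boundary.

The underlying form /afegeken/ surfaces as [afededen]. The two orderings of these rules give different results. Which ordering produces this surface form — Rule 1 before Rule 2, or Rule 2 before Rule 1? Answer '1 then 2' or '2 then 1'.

Order 1 then 2:
  1 Velar Palatalization: [afegeken] → [afedeten]
  2 Voicing Between Vowels: [afedeten] → [afededen]
  result: [afededen]
Order 2 then 1:
  2 Voicing Between Vowels: no change — [afegeken]
  1 Velar Palatalization: [afegeken] → [afedeten]
  result: [afedeten]

1 then 2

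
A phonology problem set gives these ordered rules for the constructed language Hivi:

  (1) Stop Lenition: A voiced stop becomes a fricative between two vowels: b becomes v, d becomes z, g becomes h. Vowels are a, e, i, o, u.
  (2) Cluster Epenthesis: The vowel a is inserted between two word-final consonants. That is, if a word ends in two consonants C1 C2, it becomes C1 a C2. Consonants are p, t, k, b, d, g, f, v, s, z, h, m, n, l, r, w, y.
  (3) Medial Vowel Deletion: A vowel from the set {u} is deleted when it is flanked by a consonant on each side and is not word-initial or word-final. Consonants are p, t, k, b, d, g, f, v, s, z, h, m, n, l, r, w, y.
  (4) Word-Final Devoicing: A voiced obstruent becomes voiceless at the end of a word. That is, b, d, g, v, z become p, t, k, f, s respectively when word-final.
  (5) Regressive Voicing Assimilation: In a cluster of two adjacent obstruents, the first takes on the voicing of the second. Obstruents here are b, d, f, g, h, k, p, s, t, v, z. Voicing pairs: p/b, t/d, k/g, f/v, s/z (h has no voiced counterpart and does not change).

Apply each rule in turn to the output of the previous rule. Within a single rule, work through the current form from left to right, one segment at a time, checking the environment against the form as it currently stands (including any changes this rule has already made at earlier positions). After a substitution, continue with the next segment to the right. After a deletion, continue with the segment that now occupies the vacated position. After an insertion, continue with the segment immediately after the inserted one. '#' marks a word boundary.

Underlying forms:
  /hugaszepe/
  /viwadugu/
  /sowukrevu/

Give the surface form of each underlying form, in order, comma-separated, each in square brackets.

[hhazzepe], [viwashu], [sowkrevu]

/hugaszepe/:
  (1) Stop Lenition: [hugaszepe] → [huhaszepe]
  (2) Cluster Epenthesis: no change — [huhaszepe]
  (3) Medial Vowel Deletion: [huhaszepe] → [hhaszepe]
  (4) Word-Final Devoicing: no change — [hhaszepe]
  (5) Regressive Voicing Assimilation: [hhaszepe] → [hhazzepe]
/viwadugu/:
  (1) Stop Lenition: [viwadugu] → [viwazuhu]
  (2) Cluster Epenthesis: no change — [viwazuhu]
  (3) Medial Vowel Deletion: [viwazuhu] → [viwazhu]
  (4) Word-Final Devoicing: no change — [viwazhu]
  (5) Regressive Voicing Assimilation: [viwazhu] → [viwashu]
/sowukrevu/:
  (1) Stop Lenition: no change — [sowukrevu]
  (2) Cluster Epenthesis: no change — [sowukrevu]
  (3) Medial Vowel Deletion: [sowukrevu] → [sowkrevu]
  (4) Word-Final Devoicing: no change — [sowkrevu]
  (5) Regressive Voicing Assimilation: no change — [sowkrevu]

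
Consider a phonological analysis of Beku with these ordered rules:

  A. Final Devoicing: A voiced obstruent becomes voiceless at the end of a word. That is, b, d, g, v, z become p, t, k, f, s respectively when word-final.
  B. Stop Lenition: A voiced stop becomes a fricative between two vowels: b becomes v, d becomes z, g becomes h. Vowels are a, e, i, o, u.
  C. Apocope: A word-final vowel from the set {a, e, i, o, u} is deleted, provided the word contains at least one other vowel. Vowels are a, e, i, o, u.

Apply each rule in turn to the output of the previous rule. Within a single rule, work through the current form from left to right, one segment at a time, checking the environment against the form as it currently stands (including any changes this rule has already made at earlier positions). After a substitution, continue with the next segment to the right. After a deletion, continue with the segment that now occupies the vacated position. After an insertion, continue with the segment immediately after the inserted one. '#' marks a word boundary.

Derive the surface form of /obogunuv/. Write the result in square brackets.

A Final Devoicing: [obogunuv] → [obogunuf]
B Stop Lenition: [obogunuf] → [ovohunuf]
C Apocope: no change — [ovohunuf]

[ovohunuf]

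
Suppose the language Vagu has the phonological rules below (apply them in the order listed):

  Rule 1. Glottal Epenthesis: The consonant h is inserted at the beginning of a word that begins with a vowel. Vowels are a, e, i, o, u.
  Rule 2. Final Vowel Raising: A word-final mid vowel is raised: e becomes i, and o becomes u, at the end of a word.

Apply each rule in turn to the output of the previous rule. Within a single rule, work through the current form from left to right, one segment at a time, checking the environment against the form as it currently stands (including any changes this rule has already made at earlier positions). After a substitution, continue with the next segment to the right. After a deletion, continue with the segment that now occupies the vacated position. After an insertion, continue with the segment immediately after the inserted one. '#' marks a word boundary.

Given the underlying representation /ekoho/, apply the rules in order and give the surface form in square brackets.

Rule 1 Glottal Epenthesis: [ekoho] → [hekoho]
Rule 2 Final Vowel Raising: [hekoho] → [hekohu]

[hekohu]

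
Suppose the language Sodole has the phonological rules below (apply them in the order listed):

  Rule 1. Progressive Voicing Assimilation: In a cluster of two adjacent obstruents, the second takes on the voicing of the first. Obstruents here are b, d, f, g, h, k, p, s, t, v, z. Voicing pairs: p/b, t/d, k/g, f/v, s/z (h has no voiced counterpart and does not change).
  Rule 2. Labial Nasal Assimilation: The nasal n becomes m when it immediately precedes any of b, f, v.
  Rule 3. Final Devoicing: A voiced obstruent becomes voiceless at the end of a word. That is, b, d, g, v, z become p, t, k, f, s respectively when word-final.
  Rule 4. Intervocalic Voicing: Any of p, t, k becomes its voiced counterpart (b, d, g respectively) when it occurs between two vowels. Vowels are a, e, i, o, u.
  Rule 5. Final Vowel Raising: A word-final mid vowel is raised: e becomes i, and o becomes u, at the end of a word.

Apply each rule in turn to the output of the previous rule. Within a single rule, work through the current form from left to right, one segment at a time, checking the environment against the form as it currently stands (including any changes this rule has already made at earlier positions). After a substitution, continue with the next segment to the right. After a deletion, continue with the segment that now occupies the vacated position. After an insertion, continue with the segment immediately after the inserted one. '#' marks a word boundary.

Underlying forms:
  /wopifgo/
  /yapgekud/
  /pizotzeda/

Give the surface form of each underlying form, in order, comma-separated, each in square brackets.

[wobifku], [yapkegut], [pizotseda]

/wopifgo/:
  Rule 1 Progressive Voicing Assimilation: [wopifgo] → [wopifko]
  Rule 2 Labial Nasal Assimilation: no change — [wopifko]
  Rule 3 Final Devoicing: no change — [wopifko]
  Rule 4 Intervocalic Voicing: [wopifko] → [wobifko]
  Rule 5 Final Vowel Raising: [wobifko] → [wobifku]
/yapgekud/:
  Rule 1 Progressive Voicing Assimilation: [yapgekud] → [yapkekud]
  Rule 2 Labial Nasal Assimilation: no change — [yapkekud]
  Rule 3 Final Devoicing: [yapkekud] → [yapkekut]
  Rule 4 Intervocalic Voicing: [yapkekut] → [yapkegut]
  Rule 5 Final Vowel Raising: no change — [yapkegut]
/pizotzeda/:
  Rule 1 Progressive Voicing Assimilation: [pizotzeda] → [pizotseda]
  Rule 2 Labial Nasal Assimilation: no change — [pizotseda]
  Rule 3 Final Devoicing: no change — [pizotseda]
  Rule 4 Intervocalic Voicing: no change — [pizotseda]
  Rule 5 Final Vowel Raising: no change — [pizotseda]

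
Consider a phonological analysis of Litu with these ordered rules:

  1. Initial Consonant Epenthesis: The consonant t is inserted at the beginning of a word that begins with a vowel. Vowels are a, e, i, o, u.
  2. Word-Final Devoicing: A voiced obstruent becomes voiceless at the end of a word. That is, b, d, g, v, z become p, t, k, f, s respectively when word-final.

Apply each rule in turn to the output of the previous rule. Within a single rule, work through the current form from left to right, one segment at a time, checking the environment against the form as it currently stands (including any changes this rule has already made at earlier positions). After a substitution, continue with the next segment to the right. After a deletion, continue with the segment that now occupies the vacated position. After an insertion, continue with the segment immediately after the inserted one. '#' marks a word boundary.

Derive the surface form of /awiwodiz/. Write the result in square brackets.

1 Initial Consonant Epenthesis: [awiwodiz] → [tawiwodiz]
2 Word-Final Devoicing: [tawiwodiz] → [tawiwodis]

[tawiwodis]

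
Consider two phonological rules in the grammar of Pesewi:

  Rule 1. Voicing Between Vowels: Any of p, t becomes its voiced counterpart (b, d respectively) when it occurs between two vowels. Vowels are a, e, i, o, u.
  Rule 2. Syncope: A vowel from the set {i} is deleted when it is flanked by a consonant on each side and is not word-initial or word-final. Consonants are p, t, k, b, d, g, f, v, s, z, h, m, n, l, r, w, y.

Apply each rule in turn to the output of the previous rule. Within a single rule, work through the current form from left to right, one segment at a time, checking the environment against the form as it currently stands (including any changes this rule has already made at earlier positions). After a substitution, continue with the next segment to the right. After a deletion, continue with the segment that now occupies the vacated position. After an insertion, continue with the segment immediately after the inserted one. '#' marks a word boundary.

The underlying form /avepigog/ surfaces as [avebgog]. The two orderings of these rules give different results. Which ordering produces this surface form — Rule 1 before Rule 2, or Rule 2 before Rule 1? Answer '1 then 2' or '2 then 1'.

Order 1 then 2:
  1 Voicing Between Vowels: [avepigog] → [avebigog]
  2 Syncope: [avebigog] → [avebgog]
  result: [avebgog]
Order 2 then 1:
  2 Syncope: [avepigog] → [avepgog]
  1 Voicing Between Vowels: no change — [avepgog]
  result: [avepgog]

1 then 2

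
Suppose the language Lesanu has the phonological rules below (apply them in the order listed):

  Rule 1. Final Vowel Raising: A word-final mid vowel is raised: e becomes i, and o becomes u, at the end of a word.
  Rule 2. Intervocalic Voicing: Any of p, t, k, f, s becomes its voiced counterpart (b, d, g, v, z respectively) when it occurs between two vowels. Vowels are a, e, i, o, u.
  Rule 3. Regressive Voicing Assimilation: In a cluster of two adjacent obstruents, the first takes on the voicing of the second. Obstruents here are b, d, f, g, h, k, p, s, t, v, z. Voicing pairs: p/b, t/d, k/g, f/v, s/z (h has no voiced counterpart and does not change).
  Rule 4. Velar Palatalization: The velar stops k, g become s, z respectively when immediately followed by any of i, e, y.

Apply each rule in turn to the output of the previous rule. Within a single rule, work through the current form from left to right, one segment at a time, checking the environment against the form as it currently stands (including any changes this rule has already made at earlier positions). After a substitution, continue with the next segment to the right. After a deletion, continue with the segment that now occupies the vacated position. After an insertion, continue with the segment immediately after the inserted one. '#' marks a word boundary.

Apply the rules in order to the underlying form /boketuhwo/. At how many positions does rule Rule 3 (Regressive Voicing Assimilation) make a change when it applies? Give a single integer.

Rule 1 Final Vowel Raising: [boketuhwo] → [boketuhwu]
Rule 2 Intervocalic Voicing: [boketuhwu] → [bogeduhwu]
Rule 3 Regressive Voicing Assimilation: no change — [bogeduhwu]
Rule 4 Velar Palatalization: [bogeduhwu] → [bozeduhwu]
Rule Rule 3 changed 0 position(s).

0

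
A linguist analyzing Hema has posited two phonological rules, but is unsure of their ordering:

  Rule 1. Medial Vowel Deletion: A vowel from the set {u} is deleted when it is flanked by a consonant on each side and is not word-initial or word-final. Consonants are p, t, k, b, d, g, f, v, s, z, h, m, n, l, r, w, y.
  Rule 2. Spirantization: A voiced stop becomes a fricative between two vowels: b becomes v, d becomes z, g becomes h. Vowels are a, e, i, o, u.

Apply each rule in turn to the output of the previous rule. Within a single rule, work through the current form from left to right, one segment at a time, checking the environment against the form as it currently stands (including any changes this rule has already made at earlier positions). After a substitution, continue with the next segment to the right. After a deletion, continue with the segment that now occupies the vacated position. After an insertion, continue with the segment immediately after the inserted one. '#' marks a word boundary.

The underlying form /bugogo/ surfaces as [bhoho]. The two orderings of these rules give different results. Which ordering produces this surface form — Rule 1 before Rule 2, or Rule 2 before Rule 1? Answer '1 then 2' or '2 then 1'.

2 then 1

Order 1 then 2:
  1 Medial Vowel Deletion: [bugogo] → [bgogo]
  2 Spirantization: [bgogo] → [bgoho]
  result: [bgoho]
Order 2 then 1:
  2 Spirantization: [bugogo] → [buhoho]
  1 Medial Vowel Deletion: [buhoho] → [bhoho]
  result: [bhoho]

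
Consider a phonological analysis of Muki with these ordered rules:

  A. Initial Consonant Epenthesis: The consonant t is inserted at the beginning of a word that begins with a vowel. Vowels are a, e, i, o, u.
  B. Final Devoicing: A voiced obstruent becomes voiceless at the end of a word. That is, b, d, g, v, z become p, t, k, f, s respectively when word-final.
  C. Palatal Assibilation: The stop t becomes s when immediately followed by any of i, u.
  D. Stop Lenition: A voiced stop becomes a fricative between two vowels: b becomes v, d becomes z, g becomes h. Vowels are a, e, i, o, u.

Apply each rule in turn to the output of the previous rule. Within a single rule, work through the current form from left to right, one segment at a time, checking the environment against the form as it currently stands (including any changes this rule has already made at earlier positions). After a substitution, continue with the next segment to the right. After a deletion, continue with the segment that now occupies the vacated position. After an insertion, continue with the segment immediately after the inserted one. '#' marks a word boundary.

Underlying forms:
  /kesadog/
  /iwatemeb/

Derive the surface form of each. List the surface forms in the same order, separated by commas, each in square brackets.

/kesadog/:
  A Initial Consonant Epenthesis: no change — [kesadog]
  B Final Devoicing: [kesadog] → [kesadok]
  C Palatal Assibilation: no change — [kesadok]
  D Stop Lenition: [kesadok] → [kesazok]
/iwatemeb/:
  A Initial Consonant Epenthesis: [iwatemeb] → [tiwatemeb]
  B Final Devoicing: [tiwatemeb] → [tiwatemep]
  C Palatal Assibilation: [tiwatemep] → [siwatemep]
  D Stop Lenition: no change — [siwatemep]

[kesazok], [siwatemep]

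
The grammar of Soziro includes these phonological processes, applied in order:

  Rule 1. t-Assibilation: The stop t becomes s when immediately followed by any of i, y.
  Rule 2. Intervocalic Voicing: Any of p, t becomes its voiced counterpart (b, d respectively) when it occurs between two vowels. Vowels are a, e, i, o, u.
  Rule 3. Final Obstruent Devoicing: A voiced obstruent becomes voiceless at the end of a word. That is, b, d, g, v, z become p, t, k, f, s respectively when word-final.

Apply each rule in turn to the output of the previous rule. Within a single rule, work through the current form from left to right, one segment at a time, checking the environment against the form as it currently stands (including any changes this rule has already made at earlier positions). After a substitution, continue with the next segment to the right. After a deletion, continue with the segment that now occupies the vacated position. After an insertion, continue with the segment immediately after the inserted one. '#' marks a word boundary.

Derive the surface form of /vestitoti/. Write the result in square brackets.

[vessidosi]

Rule 1 t-Assibilation: [vestitoti] → [vessitosi]
Rule 2 Intervocalic Voicing: [vessitosi] → [vessidosi]
Rule 3 Final Obstruent Devoicing: no change — [vessidosi]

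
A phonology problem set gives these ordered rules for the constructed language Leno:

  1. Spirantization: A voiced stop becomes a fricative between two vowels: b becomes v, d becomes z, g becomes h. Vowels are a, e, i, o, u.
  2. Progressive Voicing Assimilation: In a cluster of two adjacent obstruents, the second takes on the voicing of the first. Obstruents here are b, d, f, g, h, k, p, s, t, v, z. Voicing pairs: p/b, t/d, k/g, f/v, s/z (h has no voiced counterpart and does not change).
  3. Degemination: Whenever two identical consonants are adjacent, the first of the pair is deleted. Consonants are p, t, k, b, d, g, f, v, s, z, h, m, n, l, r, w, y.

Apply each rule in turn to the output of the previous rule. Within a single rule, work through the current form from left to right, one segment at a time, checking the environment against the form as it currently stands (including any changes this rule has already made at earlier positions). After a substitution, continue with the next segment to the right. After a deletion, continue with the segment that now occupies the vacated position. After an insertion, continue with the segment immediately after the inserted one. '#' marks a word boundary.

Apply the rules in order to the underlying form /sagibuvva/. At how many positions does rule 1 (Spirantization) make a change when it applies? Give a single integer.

2

1 Spirantization: [sagibuvva] → [sahivuvva]
2 Progressive Voicing Assimilation: no change — [sahivuvva]
3 Degemination: [sahivuvva] → [sahivuva]
Rule 1 changed 2 position(s).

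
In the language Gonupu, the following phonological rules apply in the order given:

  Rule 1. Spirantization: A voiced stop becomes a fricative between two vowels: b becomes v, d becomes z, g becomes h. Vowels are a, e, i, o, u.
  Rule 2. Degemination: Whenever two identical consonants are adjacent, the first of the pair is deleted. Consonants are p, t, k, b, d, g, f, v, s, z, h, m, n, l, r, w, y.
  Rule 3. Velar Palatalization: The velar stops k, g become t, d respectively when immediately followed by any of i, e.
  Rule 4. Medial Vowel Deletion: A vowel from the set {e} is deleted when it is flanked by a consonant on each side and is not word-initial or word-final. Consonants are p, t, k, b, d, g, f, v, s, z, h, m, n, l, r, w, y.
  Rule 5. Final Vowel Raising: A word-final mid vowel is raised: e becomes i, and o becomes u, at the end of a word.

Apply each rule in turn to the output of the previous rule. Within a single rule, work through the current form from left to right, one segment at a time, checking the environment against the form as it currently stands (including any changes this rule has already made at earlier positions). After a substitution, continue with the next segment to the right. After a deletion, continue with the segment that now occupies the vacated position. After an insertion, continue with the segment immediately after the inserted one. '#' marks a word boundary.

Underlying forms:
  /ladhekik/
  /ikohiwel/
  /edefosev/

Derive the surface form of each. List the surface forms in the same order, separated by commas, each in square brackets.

/ladhekik/:
  Rule 1 Spirantization: no change — [ladhekik]
  Rule 2 Degemination: no change — [ladhekik]
  Rule 3 Velar Palatalization: [ladhekik] → [ladhetik]
  Rule 4 Medial Vowel Deletion: [ladhetik] → [ladhtik]
  Rule 5 Final Vowel Raising: no change — [ladhtik]
/ikohiwel/:
  Rule 1 Spirantization: no change — [ikohiwel]
  Rule 2 Degemination: no change — [ikohiwel]
  Rule 3 Velar Palatalization: no change — [ikohiwel]
  Rule 4 Medial Vowel Deletion: [ikohiwel] → [ikohiwl]
  Rule 5 Final Vowel Raising: no change — [ikohiwl]
/edefosev/:
  Rule 1 Spirantization: [edefosev] → [ezefosev]
  Rule 2 Degemination: no change — [ezefosev]
  Rule 3 Velar Palatalization: no change — [ezefosev]
  Rule 4 Medial Vowel Deletion: [ezefosev] → [ezfosv]
  Rule 5 Final Vowel Raising: no change — [ezfosv]

[ladhtik], [ikohiwl], [ezfosv]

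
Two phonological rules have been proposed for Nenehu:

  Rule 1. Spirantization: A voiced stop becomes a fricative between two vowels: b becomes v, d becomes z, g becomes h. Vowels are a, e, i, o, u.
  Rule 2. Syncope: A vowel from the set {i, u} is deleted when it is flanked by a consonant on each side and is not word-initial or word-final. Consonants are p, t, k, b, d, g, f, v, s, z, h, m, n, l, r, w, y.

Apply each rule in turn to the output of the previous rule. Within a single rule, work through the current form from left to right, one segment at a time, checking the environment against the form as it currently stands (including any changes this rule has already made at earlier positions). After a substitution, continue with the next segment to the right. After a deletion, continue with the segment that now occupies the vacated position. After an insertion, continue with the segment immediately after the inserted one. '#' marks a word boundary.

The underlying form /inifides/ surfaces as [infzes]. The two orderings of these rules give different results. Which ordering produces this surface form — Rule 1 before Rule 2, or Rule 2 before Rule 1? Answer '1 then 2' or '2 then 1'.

Order 1 then 2:
  1 Spirantization: [inifides] → [inifizes]
  2 Syncope: [inifizes] → [infzes]
  result: [infzes]
Order 2 then 1:
  2 Syncope: [inifides] → [infdes]
  1 Spirantization: no change — [infdes]
  result: [infdes]

1 then 2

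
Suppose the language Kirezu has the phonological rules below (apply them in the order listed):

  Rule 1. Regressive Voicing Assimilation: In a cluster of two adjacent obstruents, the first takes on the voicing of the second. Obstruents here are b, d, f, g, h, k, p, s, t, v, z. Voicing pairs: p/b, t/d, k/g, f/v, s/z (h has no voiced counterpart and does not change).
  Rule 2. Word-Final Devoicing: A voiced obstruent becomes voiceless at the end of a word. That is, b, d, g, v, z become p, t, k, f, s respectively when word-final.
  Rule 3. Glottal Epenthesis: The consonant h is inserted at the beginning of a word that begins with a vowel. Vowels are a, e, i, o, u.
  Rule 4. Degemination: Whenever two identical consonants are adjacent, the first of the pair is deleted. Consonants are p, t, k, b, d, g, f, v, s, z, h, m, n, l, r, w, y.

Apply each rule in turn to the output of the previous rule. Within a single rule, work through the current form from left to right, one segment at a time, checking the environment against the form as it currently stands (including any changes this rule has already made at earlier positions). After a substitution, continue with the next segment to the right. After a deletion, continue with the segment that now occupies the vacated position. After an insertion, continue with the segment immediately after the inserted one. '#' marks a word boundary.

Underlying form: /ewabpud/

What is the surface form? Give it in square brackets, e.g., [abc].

Rule 1 Regressive Voicing Assimilation: [ewabpud] → [ewappud]
Rule 2 Word-Final Devoicing: [ewappud] → [ewapput]
Rule 3 Glottal Epenthesis: [ewapput] → [hewapput]
Rule 4 Degemination: [hewapput] → [hewaput]

[hewaput]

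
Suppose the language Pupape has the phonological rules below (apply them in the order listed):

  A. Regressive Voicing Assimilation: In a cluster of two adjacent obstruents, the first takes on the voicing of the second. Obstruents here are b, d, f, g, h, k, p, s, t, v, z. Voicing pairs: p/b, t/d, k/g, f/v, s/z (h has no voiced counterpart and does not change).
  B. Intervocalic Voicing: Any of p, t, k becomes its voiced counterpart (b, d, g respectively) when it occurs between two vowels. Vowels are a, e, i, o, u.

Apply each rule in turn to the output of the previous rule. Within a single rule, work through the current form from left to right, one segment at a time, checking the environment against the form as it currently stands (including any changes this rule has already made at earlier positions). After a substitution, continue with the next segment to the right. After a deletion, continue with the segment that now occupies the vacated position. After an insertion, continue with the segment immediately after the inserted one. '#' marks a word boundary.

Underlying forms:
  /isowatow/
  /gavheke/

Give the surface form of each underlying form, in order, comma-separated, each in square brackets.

/isowatow/:
  A Regressive Voicing Assimilation: no change — [isowatow]
  B Intervocalic Voicing: [isowatow] → [isowadow]
/gavheke/:
  A Regressive Voicing Assimilation: [gavheke] → [gafheke]
  B Intervocalic Voicing: [gafheke] → [gafhege]

[isowadow], [gafhege]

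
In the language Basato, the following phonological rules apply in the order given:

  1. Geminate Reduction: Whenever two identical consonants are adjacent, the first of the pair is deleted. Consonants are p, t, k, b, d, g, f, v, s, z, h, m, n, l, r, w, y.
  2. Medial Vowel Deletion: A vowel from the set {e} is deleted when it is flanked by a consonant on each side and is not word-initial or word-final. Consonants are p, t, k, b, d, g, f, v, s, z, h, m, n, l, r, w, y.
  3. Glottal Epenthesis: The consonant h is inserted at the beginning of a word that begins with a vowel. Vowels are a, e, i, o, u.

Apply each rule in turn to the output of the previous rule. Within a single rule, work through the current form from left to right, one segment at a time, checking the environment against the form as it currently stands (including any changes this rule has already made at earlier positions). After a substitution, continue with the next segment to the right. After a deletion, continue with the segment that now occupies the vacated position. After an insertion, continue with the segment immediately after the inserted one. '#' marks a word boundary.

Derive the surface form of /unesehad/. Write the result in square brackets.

[hunshad]

1 Geminate Reduction: no change — [unesehad]
2 Medial Vowel Deletion: [unesehad] → [unshad]
3 Glottal Epenthesis: [unshad] → [hunshad]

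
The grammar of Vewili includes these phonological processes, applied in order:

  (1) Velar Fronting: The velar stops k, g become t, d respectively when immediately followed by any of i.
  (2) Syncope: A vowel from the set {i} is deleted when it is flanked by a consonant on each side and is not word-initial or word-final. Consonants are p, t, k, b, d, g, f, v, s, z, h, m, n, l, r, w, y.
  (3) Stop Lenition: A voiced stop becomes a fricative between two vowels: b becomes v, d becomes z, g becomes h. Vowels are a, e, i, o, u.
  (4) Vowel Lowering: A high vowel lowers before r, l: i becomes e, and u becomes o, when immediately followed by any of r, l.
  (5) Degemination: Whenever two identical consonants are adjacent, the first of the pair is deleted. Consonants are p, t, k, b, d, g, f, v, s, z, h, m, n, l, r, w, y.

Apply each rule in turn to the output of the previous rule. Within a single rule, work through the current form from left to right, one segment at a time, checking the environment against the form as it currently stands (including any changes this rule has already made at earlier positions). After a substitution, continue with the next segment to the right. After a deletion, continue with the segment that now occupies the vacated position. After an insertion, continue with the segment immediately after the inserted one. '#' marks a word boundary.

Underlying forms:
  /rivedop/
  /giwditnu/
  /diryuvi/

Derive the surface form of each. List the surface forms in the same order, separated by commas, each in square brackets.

/rivedop/:
  (1) Velar Fronting: no change — [rivedop]
  (2) Syncope: [rivedop] → [rvedop]
  (3) Stop Lenition: [rvedop] → [rvezop]
  (4) Vowel Lowering: no change — [rvezop]
  (5) Degemination: no change — [rvezop]
/giwditnu/:
  (1) Velar Fronting: [giwditnu] → [diwditnu]
  (2) Syncope: [diwditnu] → [dwdtnu]
  (3) Stop Lenition: no change — [dwdtnu]
  (4) Vowel Lowering: no change — [dwdtnu]
  (5) Degemination: no change — [dwdtnu]
/diryuvi/:
  (1) Velar Fronting: no change — [diryuvi]
  (2) Syncope: [diryuvi] → [dryuvi]
  (3) Stop Lenition: no change — [dryuvi]
  (4) Vowel Lowering: no change — [dryuvi]
  (5) Degemination: no change — [dryuvi]

[rvezop], [dwdtnu], [dryuvi]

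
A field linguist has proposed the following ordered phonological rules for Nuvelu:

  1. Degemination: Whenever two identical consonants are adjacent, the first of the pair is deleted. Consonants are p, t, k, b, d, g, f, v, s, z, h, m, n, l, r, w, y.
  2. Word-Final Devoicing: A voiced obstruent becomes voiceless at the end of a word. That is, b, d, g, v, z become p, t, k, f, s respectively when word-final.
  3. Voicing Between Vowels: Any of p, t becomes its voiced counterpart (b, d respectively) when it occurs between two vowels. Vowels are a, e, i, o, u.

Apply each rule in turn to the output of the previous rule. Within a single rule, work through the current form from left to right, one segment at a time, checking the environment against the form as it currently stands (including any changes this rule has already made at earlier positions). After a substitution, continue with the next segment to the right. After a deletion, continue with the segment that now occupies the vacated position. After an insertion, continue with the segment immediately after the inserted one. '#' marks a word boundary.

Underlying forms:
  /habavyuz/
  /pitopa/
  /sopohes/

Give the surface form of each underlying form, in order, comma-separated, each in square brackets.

[habavyus], [pidoba], [sobohes]

/habavyuz/:
  1 Degemination: no change — [habavyuz]
  2 Word-Final Devoicing: [habavyuz] → [habavyus]
  3 Voicing Between Vowels: no change — [habavyus]
/pitopa/:
  1 Degemination: no change — [pitopa]
  2 Word-Final Devoicing: no change — [pitopa]
  3 Voicing Between Vowels: [pitopa] → [pidoba]
/sopohes/:
  1 Degemination: no change — [sopohes]
  2 Word-Final Devoicing: no change — [sopohes]
  3 Voicing Between Vowels: [sopohes] → [sobohes]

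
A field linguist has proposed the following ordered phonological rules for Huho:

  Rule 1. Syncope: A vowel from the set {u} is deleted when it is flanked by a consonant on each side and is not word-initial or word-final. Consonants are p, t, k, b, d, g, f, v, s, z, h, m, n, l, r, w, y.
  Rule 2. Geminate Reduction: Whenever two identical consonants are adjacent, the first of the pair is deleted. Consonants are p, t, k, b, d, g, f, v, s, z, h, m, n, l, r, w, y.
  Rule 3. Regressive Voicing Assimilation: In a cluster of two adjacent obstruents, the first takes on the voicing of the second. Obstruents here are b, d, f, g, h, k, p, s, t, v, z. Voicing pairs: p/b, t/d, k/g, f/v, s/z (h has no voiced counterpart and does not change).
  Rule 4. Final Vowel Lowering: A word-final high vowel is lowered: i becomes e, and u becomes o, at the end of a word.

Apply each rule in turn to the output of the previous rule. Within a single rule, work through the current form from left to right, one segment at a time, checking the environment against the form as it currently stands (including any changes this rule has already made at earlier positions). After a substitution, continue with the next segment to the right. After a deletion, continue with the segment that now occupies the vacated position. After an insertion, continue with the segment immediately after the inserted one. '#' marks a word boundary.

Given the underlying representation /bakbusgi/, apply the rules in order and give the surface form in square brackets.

Rule 1 Syncope: [bakbusgi] → [bakbsgi]
Rule 2 Geminate Reduction: no change — [bakbsgi]
Rule 3 Regressive Voicing Assimilation: [bakbsgi] → [bagpzgi]
Rule 4 Final Vowel Lowering: [bagpzgi] → [bagpzge]

[bagpzge]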